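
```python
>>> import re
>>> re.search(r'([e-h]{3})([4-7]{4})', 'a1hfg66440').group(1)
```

'hfg'

This matches exactly 3 of a character in [e-h] (captured); then exactly 4 of a character in [4-7] (captured).
`search` walks the string left to right and returns the first match it finds.
The match spans [2:9] → 'hfg6644'.
Captured: group 1 = 'hfg', group 2 = '6644'.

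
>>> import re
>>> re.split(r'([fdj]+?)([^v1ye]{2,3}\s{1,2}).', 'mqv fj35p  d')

['mqv ', 'fj', '35p  ', '']

With a capturing group present, the delimiter's captured portion is kept in the result list.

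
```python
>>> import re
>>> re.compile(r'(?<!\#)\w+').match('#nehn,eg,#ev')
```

Because the assertion is negative and zero-width, positions next to the forbidden text are skipped.
`re.match` won't scan ahead — the pattern has to work from the very first character.
Here position 0 doesn't satisfy it, so the call returns None.

None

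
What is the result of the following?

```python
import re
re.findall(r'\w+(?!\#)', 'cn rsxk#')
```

A negative assertion filters positions out without eating any characters.
Walking the string: at [0:2] → 'cn'; at [3:6] → 'rsx'.
With no groups in the pattern, `findall` gives back each whole match — 2 here.

['cn', 'rsx']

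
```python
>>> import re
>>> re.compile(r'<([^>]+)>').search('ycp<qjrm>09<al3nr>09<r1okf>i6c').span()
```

The match spans [3:9] → '<qjrm>'.

(3, 9)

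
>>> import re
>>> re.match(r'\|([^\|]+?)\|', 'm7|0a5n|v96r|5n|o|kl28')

`re.match` only tries the pattern at the start of the string.
Here the string doesn't start with a match, so the call returns None.

None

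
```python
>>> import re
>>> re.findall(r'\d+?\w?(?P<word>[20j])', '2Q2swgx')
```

This matches one or more of a digit (lazy), then optionally a word character; then one of [20j] (captured as 'word').
With a single group, `findall` returns only what that group captured — 1 item.

['2']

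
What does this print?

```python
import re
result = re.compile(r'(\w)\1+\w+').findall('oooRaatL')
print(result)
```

['o']

After group 1 captures some text, `\1` only succeeds where that same text appears again.
Matches: at [0:8] match 'oooRaatL', group 1 = 'o'.
With a single group, `findall` returns only what that group captured — 1 item.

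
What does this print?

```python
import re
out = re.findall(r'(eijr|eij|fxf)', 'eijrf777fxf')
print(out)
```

['eijr', 'fxf']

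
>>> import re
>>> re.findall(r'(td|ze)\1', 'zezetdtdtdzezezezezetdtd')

After group 1 captures some text, `\1` only succeeds where that same text appears again.
Scanning left to right: at [0:4] match 'zeze', group 1 = 'ze'; at [4:8] match 'tdtd', group 1 = 'td'; at [10:14] match 'zeze', group 1 = 'ze'; at [14:18] match 'zeze', group 1 = 'ze'; at [20:24] match 'tdtd', group 1 = 'td'.
`findall` collects group 1 from each match (5 total).

['ze', 'td', 'ze', 'ze', 'td']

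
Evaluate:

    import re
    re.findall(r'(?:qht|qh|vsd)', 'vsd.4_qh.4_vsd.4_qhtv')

['vsd', 'qh', 'vsd', 'qht']

Alternation tries branches left to right and keeps the first one that lets the overall match succeed at that position.
With no groups in the pattern, `findall` gives back each whole match — 4 here.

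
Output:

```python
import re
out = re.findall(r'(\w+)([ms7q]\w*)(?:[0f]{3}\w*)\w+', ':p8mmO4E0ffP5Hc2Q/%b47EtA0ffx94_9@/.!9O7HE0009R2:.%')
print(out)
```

The pattern matches one or more of a word character (captured); then one of [ms7q], then zero or more of a word character (captured); then exactly 3 of one of [0f], then zero or more of a word character (non-capturing group); then one or more of a word character.
Scanning left to right: at [1:17] match 'p8mmO4E0ffP5Hc2Q', groups = ('p8m', 'mO4E'); at [19:33] match 'b47EtA0ffx94_9', groups = ('b4', '7EtA'); at [37:48] match '9O7HE0009R2', groups = ('9O', '7HE').
2 groups means each result is a tuple of 2 captured strings — 3 here.

[('p8m', 'mO4E'), ('b4', '7EtA'), ('9O', '7HE')]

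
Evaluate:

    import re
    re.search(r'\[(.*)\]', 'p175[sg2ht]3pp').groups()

('sg2ht',)

The match spans [4:11] → '[sg2ht]'.
Captured: group 1 = 'sg2ht'.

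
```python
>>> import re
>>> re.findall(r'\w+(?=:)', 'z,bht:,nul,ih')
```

['bht']

The positive lookaround only admits positions where the adjacent text matches; those characters stay outside the span.
Walking the string: at [2:5] → 'bht'.
With no groups in the pattern, `findall` gives back each whole match — 1 here.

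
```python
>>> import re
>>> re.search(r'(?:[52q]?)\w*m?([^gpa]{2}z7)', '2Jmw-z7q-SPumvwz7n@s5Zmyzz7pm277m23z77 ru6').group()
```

'2Jmw-z7'

This matches optionally one of [52q] (non-capturing group); then zero or more of a word character, then optionally a literal 'm'; then exactly 2 of any character except [gpa], then the literal 'z7' (captured).
`re.search` tries every starting position until one works.
The match spans [0:7] → '2Jmw-z7'.
Captured: group 1 = 'w-z7'.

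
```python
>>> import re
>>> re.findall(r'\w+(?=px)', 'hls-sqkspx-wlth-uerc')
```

['sqks']

The `(?=…)`/`(?<=…)` assertion just peeks at neighbouring text; it doesn't advance the match position.
Scanning left to right: at [4:8] → 'sqks'.
No capturing groups, so `findall` returns the 1 full match string.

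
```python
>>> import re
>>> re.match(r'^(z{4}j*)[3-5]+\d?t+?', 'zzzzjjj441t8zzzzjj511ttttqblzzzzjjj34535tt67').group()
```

'zzzzjjj441t'

This matches anchored at the start of the string; then exactly 4 of the literal 'z', then zero or more of a literal 'j' (captured); then one or more of a character in [3-5], then optionally a digit, then one or more of the literal 't' (lazy).
With `match`, the pattern is implicitly anchored at the beginning.
The match spans [0:11] → 'zzzzjjj441t'.
Captured: group 1 = 'zzzzjjj'.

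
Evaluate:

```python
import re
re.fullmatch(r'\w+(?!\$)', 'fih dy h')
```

None

The negative lookaround is zero-width — it rules out positions where the adjacent text would match, without consuming anything.
`fullmatch` succeeds only if the pattern covers the string from start to end.
Here there's no way to consume every character, so the call returns None.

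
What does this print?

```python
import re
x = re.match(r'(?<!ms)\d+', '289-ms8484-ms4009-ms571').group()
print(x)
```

`match` is anchored at position 0; if the pattern doesn't fit there, it returns None.
The match spans [0:3] → '289'.

289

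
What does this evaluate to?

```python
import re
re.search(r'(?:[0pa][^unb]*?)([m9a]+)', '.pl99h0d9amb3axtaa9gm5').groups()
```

This matches one of [0pa], then zero or more of any character except [unb] (lazy) (non-capturing group); then one or more of one of [m9a] (captured).
`re.search` tries every starting position until one works.
The match spans [1:5] → 'pl99'.
Captured: group 1 = '99'.

('99',)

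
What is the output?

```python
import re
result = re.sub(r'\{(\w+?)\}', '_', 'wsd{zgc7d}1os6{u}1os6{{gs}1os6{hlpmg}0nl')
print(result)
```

Matches: at [3:10] → '{zgc7d}'; at [14:17] → '{u}'; at [22:26] → '{gs}'; at [30:37] → '{hlpmg}'.
`sub` substitutes '_' at each match site.

wsd_1os6_1os6{_1os6_0nl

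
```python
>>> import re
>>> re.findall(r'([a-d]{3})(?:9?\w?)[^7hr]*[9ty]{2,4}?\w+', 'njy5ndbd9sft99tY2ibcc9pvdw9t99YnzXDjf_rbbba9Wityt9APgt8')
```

Because there's exactly one group, `findall` drops the full match and keeps group 1 from the one hit.

['dbd']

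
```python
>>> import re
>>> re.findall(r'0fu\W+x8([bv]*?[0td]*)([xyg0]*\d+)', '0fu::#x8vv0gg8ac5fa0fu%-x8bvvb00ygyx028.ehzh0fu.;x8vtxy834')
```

[('vv0', 'gg8'), ('bvvb00', 'ygyx028'), ('vt', 'xy834')]

The pattern matches the literal '0fu', then one or more of a non-word character, then the literal 'x8'; then zero or more of one of [bv] (lazy), then zero or more of one of [0td] (captured); then zero or more of one of [xyg0], then one or more of a digit (captured).
Scanning left to right: at [0:14] match '0fu::#x8vv0gg8', groups = ('vv0', 'gg8'); at [19:39] match '0fu%-x8bvvb00ygyx028', groups = ('bvvb00', 'ygyx028'); at [44:58] match '0fu.;x8vtxy834', groups = ('vt', 'xy834').
With 2 capturing groups, `findall` returns a 2-tuple per match.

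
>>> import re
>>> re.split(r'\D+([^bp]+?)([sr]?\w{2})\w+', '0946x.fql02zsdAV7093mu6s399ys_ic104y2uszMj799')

['0946', '0', '2z', '']

Pattern: one or more of a non-digit; then one or more of any character except [bp] (lazy) (captured); then optionally one of [sr], then exactly 2 of a word character (captured); then one or more of a word character.
A `+?`/`*?`/`{m,n}?` starts at its minimum and grows only as far as needed for what follows to match.
Matches to split on: at [4:45] → 'x.fql02zsdAV7093mu6s399ys_ic104y2uszMj799'.
The group in the pattern means `split` returns the separators' captures alongside the pieces.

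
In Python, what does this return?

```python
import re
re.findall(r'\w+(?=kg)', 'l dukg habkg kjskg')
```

The lookaround is zero-width — it requires the adjacent text to match without consuming it, so the asserted text isn't part of the match.
Walking the string: at [2:4] → 'du'; at [7:10] → 'hab'; at [13:16] → 'kjs'.
Since nothing is captured, `findall` lists the 3 matched substrings directly.

['du', 'hab', 'kjs']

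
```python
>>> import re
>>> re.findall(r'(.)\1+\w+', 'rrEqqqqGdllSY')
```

['r']

`\1` is not a pattern — it's the concrete string captured by group 1, re-applied verbatim.
Matches: at [0:13] match 'rrEqqqqGdllSY', group 1 = 'r'.
Because there's exactly one group, `findall` drops the full match and keeps group 1 from the one hit.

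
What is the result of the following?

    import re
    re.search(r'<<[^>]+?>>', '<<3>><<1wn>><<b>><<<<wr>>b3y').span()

(0, 5)

`re.search` scans for the first position where the pattern succeeds.
The match spans [0:5] → '<<3>>'.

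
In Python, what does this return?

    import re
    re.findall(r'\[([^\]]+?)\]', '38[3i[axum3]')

Matches: at [2:12] match '[3i[axum3]', group 1 = '3i[axum3'.
With a single group, `findall` returns only what that group captured — 1 item.

['3i[axum3']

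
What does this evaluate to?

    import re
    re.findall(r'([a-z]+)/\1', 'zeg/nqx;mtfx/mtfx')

`\1` is not a pattern — it's the concrete string captured by group 1, re-applied verbatim.
Walking the string: at [8:17] match 'mtfx/mtfx', group 1 = 'mtfx'.
`findall` collects group 1 from the one match (1 total).

['mtfx']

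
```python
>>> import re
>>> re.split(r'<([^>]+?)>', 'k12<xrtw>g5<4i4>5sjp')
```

['k12', 'xrtw', 'g5', '4i4', '5sjp']

Matches to split on: at [3:9] → '<xrtw>'; at [11:16] → '<4i4>'.
The group in the pattern means `split` returns the separators' captures alongside the pieces.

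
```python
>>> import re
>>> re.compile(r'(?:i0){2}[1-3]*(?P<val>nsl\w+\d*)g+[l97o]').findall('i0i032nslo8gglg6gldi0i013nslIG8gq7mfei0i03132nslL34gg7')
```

This matches the literal 'i0' repeated 2 times, then zero or more of a character in [1-3]; then the literal 'nsl', then one or more of a word character, then zero or more of a digit (captured as 'val'); then one or more of the literal 'g', then one of [l97o].
Matches: at [0:54] match 'i0i032nslo8gglg6gldi0i013nslIG8gq7mfei0i03132nslL34gg7', group 1 = 'nslo8gglg6gldi0i013nslIG8gq7mfei0i03132nslL34g'.
One capturing group, so `findall` returns just the captured substring from the one match — 1 in all.

['nslo8gglg6gldi0i013nslIG8gq7mfei0i03132nslL34g']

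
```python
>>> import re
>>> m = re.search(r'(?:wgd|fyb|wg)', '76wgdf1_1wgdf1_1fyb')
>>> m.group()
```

The regex engine tests alternatives in the order written; an earlier branch that matches wins even if a later one would match more.
`re.search` tries every starting position until one works.
The match spans [2:5] → 'wgd'.

'wgd'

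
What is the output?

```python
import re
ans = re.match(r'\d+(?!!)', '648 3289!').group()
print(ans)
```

648

`match` is anchored at position 0; if the pattern doesn't fit there, it returns None.
The match spans [0:3] → '648'.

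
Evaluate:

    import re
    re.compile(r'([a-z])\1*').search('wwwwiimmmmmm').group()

`\1` has to match the exact text group 1 already captured.
The match spans [0:4] → 'wwww'.

'wwww'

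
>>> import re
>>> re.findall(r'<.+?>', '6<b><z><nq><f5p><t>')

['<b>', '<z>', '<nq>', '<f5p>', '<t>']

The `?` after the quantifier makes it lazy — it takes as little as possible before letting the rest of the pattern try.
Walking the string: at [1:4] → '<b>'; at [4:7] → '<z>'; at [7:11] → '<nq>'; at [11:16] → '<f5p>'; at [16:19] → '<t>'.
With no groups in the pattern, `findall` gives back each whole match — 5 here.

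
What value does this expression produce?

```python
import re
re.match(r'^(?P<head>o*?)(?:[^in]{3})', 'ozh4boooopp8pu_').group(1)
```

''

Pattern: anchored at the start of the string; then zero or more of a literal 'o' (lazy) (captured as 'head'); then exactly 3 of any character except [in] (non-capturing group).
With the lazy modifier that quantifier settles for the fewest repetitions that let the rest of the pattern succeed (the atoms after it are unaffected and can still be greedy).
`re.match` won't scan ahead — the pattern has to work from the very first character.
The match spans [0:3] → 'ozh'.
Captured: group 1 = ''.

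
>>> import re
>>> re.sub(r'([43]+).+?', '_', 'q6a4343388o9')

'q6a_8o9'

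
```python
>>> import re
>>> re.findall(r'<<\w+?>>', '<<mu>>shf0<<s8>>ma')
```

Matches: at [0:6] → '<<mu>>'; at [10:16] → '<<s8>>'.
`findall` yields the raw match text (2 of them) because the pattern has no groups.

['<<mu>>', '<<s8>>']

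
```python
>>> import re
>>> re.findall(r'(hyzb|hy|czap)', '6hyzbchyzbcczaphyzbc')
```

['hyzb', 'hyzb', 'czap', 'hyzb']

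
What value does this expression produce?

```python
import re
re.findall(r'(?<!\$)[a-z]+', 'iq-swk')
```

The negative lookaround is zero-width — it rules out positions where the adjacent text would match, without consuming anything.
Scanning left to right: at [0:2] → 'iq'; at [3:6] → 'swk'.
With no groups in the pattern, `findall` gives back each whole match — 2 here.

['iq', 'swk']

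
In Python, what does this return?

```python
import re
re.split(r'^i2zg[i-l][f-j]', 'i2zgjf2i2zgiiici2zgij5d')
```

This matches anchored at the start of the string; then the literal 'i2', then the literal 'zg'; then a character in [i-l], then a character in [f-j].
Matches to split on: at [0:6] → 'i2zgjf'.
Splitting on the pattern gives 2 pieces.

['', '2i2zgiiici2zgij5d']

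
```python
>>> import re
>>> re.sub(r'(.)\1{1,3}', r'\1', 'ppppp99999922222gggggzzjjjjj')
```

After group 1 captures some text, `\1` only succeeds where that same text appears again.
Each match is replaced using the text its own group 1 captured.

'pp9922ggzjj'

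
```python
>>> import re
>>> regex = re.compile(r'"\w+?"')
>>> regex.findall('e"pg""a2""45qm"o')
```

['"pg"', '"a2"', '"45qm"']

Matches: at [1:5] → '"pg"'; at [5:9] → '"a2"'; at [9:15] → '"45qm"'.
No capturing groups, so `findall` returns the 3 full match strings.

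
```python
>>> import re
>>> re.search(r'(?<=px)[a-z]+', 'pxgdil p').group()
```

'gdil'

Lookahead/lookbehind check context without consuming it, so the matched span excludes the asserted characters.
The match spans [2:6] → 'gdil'.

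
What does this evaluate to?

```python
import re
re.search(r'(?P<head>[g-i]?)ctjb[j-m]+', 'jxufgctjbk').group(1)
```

The pattern matches optionally a character in [g-i] (captured as 'head'); then the literal 'ct', then the literal 'jb'; then one or more of a character in [j-m].
`search` walks the string left to right and returns the first match it finds.
The match spans [4:10] → 'gctjbk'.
Captured: group 1 = 'g'.

'g'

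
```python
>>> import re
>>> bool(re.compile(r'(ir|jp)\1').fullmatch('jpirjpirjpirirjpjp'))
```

False

`\1` is not a pattern — it's the concrete string captured by group 1, re-applied verbatim.
`fullmatch` succeeds only if the pattern covers the string from start to end.
Here the string isn't matched end-to-end, so the call returns None, and `bool(None)` is False.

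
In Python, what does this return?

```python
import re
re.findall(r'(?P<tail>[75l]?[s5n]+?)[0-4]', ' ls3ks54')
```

This matches optionally one of [75l], then one or more of one of [s5n] (lazy) (captured as 'tail'); then a character in [0-4].
Matches: at [1:4] match 'ls3', group 1 = 'ls'; at [5:8] match 's54', group 1 = 's5'.
With a single group, `findall` returns only what that group captured — 2 items.

['ls', 's5']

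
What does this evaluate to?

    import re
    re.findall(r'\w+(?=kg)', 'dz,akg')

['a']

The `(?=…)`/`(?<=…)` assertion just peeks at neighbouring text; it doesn't advance the match position.
No capturing groups, so `findall` returns the 1 full match string.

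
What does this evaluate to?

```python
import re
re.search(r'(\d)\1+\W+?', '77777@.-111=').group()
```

A backreference is literal: `\1` must see the identical characters the first group matched.
`re.search` scans for the first position where the pattern succeeds.
The match spans [0:6] → '77777@'.
Captured: group 1 = '7'.

'77777@'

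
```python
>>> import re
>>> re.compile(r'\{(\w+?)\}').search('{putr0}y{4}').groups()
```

`search` walks the string left to right and returns the first match it finds.
The match spans [0:7] → '{putr0}'.
Captured: group 1 = 'putr0'.

('putr0',)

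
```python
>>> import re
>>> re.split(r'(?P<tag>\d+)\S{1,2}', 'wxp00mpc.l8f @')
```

The group in the pattern means `split` returns the separators' captures alongside the pieces.

['wxp', '00', 'c.l', '8', ' @']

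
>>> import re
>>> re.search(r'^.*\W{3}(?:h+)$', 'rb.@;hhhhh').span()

(0, 10)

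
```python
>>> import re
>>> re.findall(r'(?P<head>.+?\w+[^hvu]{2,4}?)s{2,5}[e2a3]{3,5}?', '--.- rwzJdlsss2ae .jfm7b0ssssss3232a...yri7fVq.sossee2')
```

['--.- rwzJdls', ' .jfm7b0ssss', '2a...yri7fVq.so']

Because there's exactly one group, `findall` drops the full match and keeps group 1 from each hit.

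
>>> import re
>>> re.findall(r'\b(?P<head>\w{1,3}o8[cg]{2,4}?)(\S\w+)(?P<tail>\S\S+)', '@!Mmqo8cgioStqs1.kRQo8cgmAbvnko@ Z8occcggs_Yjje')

[('Mmqo8cg', 'ioStqs1', '.kRQo8cgmAbvnko@')]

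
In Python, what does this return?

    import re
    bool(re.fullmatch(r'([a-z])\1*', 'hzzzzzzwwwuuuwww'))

False

`re.fullmatch` requires the pattern to consume the entire string.
Here the string isn't matched end-to-end, so the call returns None, and `bool(None)` is False.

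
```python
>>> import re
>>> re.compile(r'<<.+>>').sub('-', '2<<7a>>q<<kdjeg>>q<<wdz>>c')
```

Every occurrence is swapped for '-'.

'2-c'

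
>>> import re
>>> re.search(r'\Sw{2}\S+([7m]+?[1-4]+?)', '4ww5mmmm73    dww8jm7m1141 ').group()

The match spans [0:10] → '4ww5mmmm73'.

'4ww5mmmm73'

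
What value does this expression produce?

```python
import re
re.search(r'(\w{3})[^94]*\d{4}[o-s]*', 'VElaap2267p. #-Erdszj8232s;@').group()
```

'VElaap2267p. #-Erdszj8232s'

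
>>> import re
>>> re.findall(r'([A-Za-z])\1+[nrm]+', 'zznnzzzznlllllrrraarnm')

['z', 'z', 'l', 'a']

A backreference is literal: `\1` must see the identical characters the first group matched.
Because there's exactly one group, `findall` drops the full match and keeps group 1 from each hit.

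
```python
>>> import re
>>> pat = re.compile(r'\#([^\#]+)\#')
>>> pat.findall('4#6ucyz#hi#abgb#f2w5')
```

['6ucyz', 'abgb']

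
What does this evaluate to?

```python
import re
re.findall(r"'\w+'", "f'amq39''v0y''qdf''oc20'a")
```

Walking the string: at [1:8] → "'amq39'"; at [8:13] → "'v0y'"; at [13:18] → "'qdf'"; at [18:24] → "'oc20'".
`findall` yields the raw match text (4 of them) because the pattern has no groups.

["'amq39'", "'v0y'", "'qdf'", "'oc20'"]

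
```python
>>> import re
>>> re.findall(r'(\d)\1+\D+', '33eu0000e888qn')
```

['3', '0', '8']

`\1` has to match the exact text group 1 already captured.
Matches: at [0:4] match '33eu', group 1 = '3'; at [4:9] match '0000e', group 1 = '0'; at [9:14] match '888qn', group 1 = '8'.
One capturing group, so `findall` returns just the captured substring from each match — 3 in all.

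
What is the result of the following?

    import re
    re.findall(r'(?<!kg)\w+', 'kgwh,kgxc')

['kgwh', 'kgxc']

The negative lookaround is zero-width — it rules out positions where the adjacent text would match, without consuming anything.
Walking the string: at [0:4] → 'kgwh'; at [5:9] → 'kgxc'.
Since nothing is captured, `findall` lists the 2 matched substrings directly.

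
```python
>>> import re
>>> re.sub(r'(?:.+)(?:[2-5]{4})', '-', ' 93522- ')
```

The pattern matches one or more of any character (non-capturing group); then exactly 4 of a character in [2-5] (non-capturing group).
Matches: at [0:6] → ' 93522'.
Each match is replaced by '-'.

'-- '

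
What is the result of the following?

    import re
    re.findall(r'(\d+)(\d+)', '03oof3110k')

[('0', '3'), ('311', '0')]

Pattern: one or more of a digit (captured); then one or more of a digit (captured).
Walking the string: at [0:2] match '03', groups = ('0', '3'); at [5:9] match '3110', groups = ('311', '0').
With 2 capturing groups, `findall` returns a 2-tuple per match.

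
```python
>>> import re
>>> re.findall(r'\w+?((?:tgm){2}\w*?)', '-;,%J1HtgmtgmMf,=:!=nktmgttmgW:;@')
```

['tgmtgm']

The pattern matches one or more of a word character (lazy); then the literal 'tgm' repeated 2 times, then zero or more of a word character (lazy) (captured).
A non-greedy quantifier consumes as few characters as it can — just enough that the remainder of the pattern still matches from where it stops; whatever follows it matches normally.
Walking the string: at [4:13] match 'J1Htgmtgm', group 1 = 'tgmtgm'.
`findall` collects group 1 from the one match (1 total).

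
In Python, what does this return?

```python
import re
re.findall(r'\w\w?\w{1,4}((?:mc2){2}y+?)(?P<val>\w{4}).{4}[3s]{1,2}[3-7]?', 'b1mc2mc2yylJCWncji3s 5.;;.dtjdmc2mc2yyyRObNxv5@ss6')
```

Pattern: a word character, then optionally a word character, then 1 to 4 of a word character; then the literal 'mc2' repeated 2 times, then one or more of a literal 'y' (lazy) (captured); then exactly 4 of a word character (captured as 'val'); then exactly 4 of any character, then 1 to 2 of one of [3s], then optionally a character in [3-7].
Scanning left to right: at [0:20] match 'b1mc2mc2yylJCWncji3s', groups = ('mc2mc2yy', 'lJCW'); at [26:50] match 'dtjdmc2mc2yyyRObNxv5@ss6', groups = ('mc2mc2yyy', 'RObN').
Multiple groups make `findall` return tuples — one 2-tuple for each match.

[('mc2mc2yy', 'lJCW'), ('mc2mc2yyy', 'RObN')]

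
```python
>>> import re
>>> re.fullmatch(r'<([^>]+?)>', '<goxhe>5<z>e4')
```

None

`fullmatch` succeeds only if the pattern covers the string from start to end.
Here there's no way to consume every character, so the call returns None.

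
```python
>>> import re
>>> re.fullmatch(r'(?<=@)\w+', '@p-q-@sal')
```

`fullmatch` succeeds only if the pattern covers the string from start to end.
Here the pattern can't cover the whole string, so the call returns None.

None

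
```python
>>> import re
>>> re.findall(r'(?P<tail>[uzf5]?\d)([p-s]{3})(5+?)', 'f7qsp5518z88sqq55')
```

A `+?`/`*?`/`{m,n}?` starts at its minimum and grows only as far as needed for what follows to match.
With 3 capturing groups, `findall` returns a 3-tuple per match.

[('f7', 'qsp', '5'), ('8', 'sqq', '5')]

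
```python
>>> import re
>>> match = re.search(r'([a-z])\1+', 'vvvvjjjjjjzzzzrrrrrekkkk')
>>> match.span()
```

(0, 4)

`\1` is not a pattern — it's the concrete string captured by group 1, re-applied verbatim.
Unlike `match`, `search` isn't anchored — it looks for the pattern anywhere in the string.
The match spans [0:4] → 'vvvv'.
Captured: group 1 = 'v'.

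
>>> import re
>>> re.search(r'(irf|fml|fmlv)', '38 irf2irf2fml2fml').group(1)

`re.search` tries every starting position until one works.
The match spans [3:6] → 'irf'.
Captured: group 1 = 'irf'.

'irf'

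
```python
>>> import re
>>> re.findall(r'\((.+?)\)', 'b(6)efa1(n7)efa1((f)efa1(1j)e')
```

['6', 'n7', '(f', '1j']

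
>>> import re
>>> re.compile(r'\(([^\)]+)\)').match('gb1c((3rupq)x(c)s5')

`match` is anchored at position 0; if the pattern doesn't fit there, it returns None.
Here the pattern fails at index 0, so the call returns None.

None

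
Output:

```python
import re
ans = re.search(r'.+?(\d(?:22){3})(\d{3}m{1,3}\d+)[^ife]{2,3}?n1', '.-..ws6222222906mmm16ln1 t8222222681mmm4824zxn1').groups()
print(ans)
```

('6222222', '906mmm1')

The match spans [0:24] → '.-..ws6222222906mmm16ln1'.
Captured: group 1 = '6222222', group 2 = '906mmm1'.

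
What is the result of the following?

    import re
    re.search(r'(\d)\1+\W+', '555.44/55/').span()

(0, 4)

A backreference is literal: `\1` must see the identical characters the first group matched.
Unlike `match`, `search` isn't anchored — it looks for the pattern anywhere in the string.
The match spans [0:4] → '555.'.
Captured: group 1 = '5'.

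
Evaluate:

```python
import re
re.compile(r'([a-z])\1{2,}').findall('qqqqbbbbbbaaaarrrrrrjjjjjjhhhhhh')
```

['q', 'b', 'a', 'r', 'j', 'h']

A backreference is literal: `\1` must see the identical characters the first group matched.
With a single group, `findall` returns only what that group captured — 6 items.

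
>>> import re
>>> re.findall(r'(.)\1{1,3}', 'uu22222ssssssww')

`\1` is not a pattern — it's the concrete string captured by group 1, re-applied verbatim.
`findall` collects group 1 from each match (5 total).

['u', '2', 's', 's', 'w']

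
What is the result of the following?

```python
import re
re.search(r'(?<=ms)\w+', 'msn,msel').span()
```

(2, 3)

Lookahead/lookbehind check context without consuming it, so the matched span excludes the asserted characters.
`search` walks the string left to right and returns the first match it finds.
The match spans [2:3] → 'n'.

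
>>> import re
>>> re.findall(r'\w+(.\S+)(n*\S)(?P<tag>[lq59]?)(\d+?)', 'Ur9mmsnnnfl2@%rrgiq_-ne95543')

[('@%rrgiq_-ne955', '4', '', '3')]

This matches one or more of a word character; then any character, then one or more of a non-whitespace character (captured); then zero or more of the literal 'n', then a non-whitespace character (captured); then optionally one of [lq59] (captured as 'tag'); then one or more of a digit (lazy) (captured).
Walking the string: at [0:28] match 'Ur9mmsnnnfl2@%rrgiq_-ne95543', groups = ('@%rrgiq_-ne955', '4', '', '3').
With 4 capturing groups, `findall` returns a 4-tuple per match.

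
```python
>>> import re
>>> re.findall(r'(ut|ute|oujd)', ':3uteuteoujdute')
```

['ut', 'ut', 'oujd', 'ut']

`|` is ordered: at each position the engine commits to the first alternative that works.
Scanning left to right: at [2:4] match 'ut', group 1 = 'ut'; at [5:7] match 'ut', group 1 = 'ut'; at [8:12] match 'oujd', group 1 = 'oujd'; at [12:14] match 'ut', group 1 = 'ut'.
`findall` collects group 1 from each match (4 total).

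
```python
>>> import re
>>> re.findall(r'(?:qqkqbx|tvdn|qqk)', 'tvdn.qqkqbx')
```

['tvdn', 'qqkqbx']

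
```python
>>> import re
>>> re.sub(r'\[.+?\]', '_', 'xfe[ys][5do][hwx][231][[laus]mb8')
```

Each match is replaced by '_'.

'xfe_____mb8'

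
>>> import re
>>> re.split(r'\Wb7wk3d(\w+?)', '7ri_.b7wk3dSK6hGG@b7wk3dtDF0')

['7ri_', 'S', 'K6hGG', 't', 'DF0']

Lazy quantifiers expand one character at a time until the remainder of the pattern can match.
With a capturing group present, the delimiter's captured portion is kept in the result list.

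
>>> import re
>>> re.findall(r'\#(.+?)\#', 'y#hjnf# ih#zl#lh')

A non-greedy quantifier consumes as few characters as it can — just enough that the remainder of the pattern still matches from where it stops; whatever follows it matches normally.
Walking the string: at [1:7] match '#hjnf#', group 1 = 'hjnf'; at [10:14] match '#zl#', group 1 = 'zl'.
`findall` collects group 1 from each match (2 total).

['hjnf', 'zl']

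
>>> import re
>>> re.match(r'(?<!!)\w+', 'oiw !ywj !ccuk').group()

The negative lookaround is zero-width — it rules out positions where the adjacent text would match, without consuming anything.
`match` is anchored at position 0; if the pattern doesn't fit there, it returns None.
The match spans [0:3] → 'oiw'.

'oiw'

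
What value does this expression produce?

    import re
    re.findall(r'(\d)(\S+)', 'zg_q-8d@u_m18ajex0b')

[('8', 'd@u_m18ajex0b')]

The pattern matches a digit (captured); then one or more of a non-whitespace character (captured).
Scanning left to right: at [5:19] match '8d@u_m18ajex0b', groups = ('8', 'd@u_m18ajex0b').
Multiple groups make `findall` return tuples — one 2-tuple for the one match.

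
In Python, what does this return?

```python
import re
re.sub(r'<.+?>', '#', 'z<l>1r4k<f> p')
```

'z#1r4k# p'

A non-greedy quantifier consumes as few characters as it can — just enough that the remainder of the pattern still matches from where it stops; whatever follows it matches normally.
`sub` substitutes '#' at each match site.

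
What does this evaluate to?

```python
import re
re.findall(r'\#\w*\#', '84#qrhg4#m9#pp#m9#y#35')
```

['#qrhg4#', '#pp#', '#y#']

Walking the string: at [2:9] → '#qrhg4#'; at [11:15] → '#pp#'; at [17:20] → '#y#'.
`findall` yields the raw match text (3 of them) because the pattern has no groups.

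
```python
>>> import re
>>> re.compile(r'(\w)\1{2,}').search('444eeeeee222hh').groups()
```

('4',)

The match spans [0:3] → '444'.
Captured: group 1 = '4'.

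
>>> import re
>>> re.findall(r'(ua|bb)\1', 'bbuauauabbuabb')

`\1` has to match the exact text group 1 already captured.
Matches: at [2:6] match 'uaua', group 1 = 'ua'.
One capturing group, so `findall` returns just the captured substring from the one match — 1 in all.

['ua']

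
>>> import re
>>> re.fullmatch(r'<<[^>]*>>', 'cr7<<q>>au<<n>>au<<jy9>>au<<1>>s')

`re.fullmatch` is like wrapping the pattern in `^…$` (in single-line mode).
Here the string isn't matched end-to-end, so the call returns None.

None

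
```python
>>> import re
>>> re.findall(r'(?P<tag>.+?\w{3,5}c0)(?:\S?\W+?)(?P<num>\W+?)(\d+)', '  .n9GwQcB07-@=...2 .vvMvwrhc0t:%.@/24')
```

[('  .n9GwQcB07-@=...2 .vvMvwrhc0', '%.@/', '24')]

Lazy quantifiers expand one character at a time until the remainder of the pattern can match.
Multiple groups make `findall` return tuples — one 3-tuple for the one match.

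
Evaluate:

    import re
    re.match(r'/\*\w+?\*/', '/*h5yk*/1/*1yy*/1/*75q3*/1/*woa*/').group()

'/*h5yk*/'

With `match`, the pattern is implicitly anchored at the beginning.
The match spans [0:8] → '/*h5yk*/'.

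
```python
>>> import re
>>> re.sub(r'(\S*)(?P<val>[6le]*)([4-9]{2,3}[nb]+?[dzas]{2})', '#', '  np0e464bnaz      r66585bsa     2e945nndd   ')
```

'  #      #     #   '

This matches zero or more of a non-whitespace character (captured); then zero or more of one of [6le] (captured as 'val'); then 2 to 3 of a character in [4-9], then one or more of one of [nb] (lazy), then exactly 2 of one of [dzas] (captured).
Matches: at [2:13] → 'np0e464bnaz'; at [19:28] → 'r66585bsa'; at [33:42] → '2e945nndd'.
`sub` substitutes '#' at each match site.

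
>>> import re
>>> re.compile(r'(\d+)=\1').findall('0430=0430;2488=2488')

The backreference `\1` re-matches whatever the first group consumed, character for character.
Scanning left to right: at [0:9] match '0430=0430', group 1 = '0430'; at [10:19] match '2488=2488', group 1 = '2488'.
`findall` collects group 1 from each match (2 total).

['0430', '2488']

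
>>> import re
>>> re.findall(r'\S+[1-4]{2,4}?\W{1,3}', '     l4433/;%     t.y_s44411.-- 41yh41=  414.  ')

Pattern: one or more of a non-whitespace character; then 2 to 4 of a character in [1-4] (lazy), then 1 to 3 of a non-word character.
No capturing groups, so `findall` returns the 4 full match strings.

['l4433/;%', 't.y_s44411.--', '41yh41=  ', '414.  ']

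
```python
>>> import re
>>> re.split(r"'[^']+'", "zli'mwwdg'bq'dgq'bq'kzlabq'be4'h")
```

Matches to split on: at [3:10] → "'mwwdg'"; at [12:17] → "'dgq'"; at [19:27] → "'kzlabq'".
Each match becomes a cut point; 4 segments remain.

['zli', 'bq', 'bq', "be4'h"]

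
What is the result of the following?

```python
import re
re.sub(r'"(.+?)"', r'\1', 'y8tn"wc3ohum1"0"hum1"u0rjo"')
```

'y8tnwc3ohum10hum1u0rjo"'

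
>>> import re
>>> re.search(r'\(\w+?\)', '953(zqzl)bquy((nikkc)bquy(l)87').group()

'(zqzl)'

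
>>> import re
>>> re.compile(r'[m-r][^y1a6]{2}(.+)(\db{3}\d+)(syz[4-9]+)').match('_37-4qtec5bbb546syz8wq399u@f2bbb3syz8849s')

The pattern matches a character in [m-r], then exactly 2 of any character except [y1a6]; then one or more of any character (captured); then a digit, then exactly 3 of the literal 'b', then one or more of a digit (captured); then the literal 'syz', then one or more of a character in [4-9] (captured).
`re.match` won't scan ahead — the pattern has to work from the very first character.
Here position 0 doesn't satisfy it, so the call returns None.

None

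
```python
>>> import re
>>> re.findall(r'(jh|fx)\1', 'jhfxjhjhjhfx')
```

['jh']

A backreference is literal: `\1` must see the identical characters the first group matched.
Scanning left to right: at [4:8] match 'jhjh', group 1 = 'jh'.
`findall` collects group 1 from the one match (1 total).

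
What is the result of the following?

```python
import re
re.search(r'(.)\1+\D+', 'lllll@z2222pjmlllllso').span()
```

(0, 7)

The backreference `\1` re-matches whatever the first group consumed, character for character.
The match spans [0:7] → 'lllll@z'.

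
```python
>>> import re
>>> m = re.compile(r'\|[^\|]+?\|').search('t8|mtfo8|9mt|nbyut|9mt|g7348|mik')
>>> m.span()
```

(2, 9)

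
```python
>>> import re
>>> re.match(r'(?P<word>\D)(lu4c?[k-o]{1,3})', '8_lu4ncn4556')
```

The pattern matches a non-digit (captured as 'word'); then the literal 'lu4', then optionally the literal 'c', then 1 to 3 of a character in [k-o] (captured).
With `match`, the pattern is implicitly anchored at the beginning.
Here the string doesn't start with a match, so the call returns None.

None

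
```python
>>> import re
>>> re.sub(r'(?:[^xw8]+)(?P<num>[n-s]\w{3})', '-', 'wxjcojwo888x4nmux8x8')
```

'wx-888x-8x8'

This matches one or more of any character except [xw8] (non-capturing group); then a character in [n-s], then exactly 3 of a word character (captured as 'num').
Matches: at [2:8] → 'jcojwo'; at [12:17] → '4nmux'.
Each match is replaced by '-'.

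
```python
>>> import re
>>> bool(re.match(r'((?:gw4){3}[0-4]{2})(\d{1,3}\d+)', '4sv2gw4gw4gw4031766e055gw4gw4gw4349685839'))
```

False

The pattern matches the literal 'gw4' repeated 3 times, then exactly 2 of a character in [0-4] (captured); then 1 to 3 of a digit, then one or more of a digit (captured).
`match` is anchored at position 0; if the pattern doesn't fit there, it returns None.
Here position 0 doesn't satisfy it, so the call returns None, and `bool(None)` is False.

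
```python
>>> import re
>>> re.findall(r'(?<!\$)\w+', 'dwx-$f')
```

['dwx']

The negative lookaround is zero-width — it rules out positions where the adjacent text would match, without consuming anything.
With no groups in the pattern, `findall` gives back each whole match — 1 here.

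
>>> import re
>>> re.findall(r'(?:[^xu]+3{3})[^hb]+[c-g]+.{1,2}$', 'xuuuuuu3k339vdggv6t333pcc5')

['3k339vdggv6t333pcc5']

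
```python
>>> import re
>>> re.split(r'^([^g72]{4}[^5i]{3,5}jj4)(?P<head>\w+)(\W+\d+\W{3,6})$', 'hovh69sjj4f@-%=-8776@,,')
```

Pattern: anchored at the start of the string; then exactly 4 of any character except [g72], then 3 to 5 of any character except [5i], then the literal 'jj4' (captured); then one or more of a word character (captured as 'head'); then one or more of a non-word character, then one or more of a digit, then 3 to 6 of a non-word character (captured); then anchored at the end.
Matches to split on: at [0:23] → 'hovh69sjj4f@-%=-8776@,,'.
With a capturing group present, the delimiter's captured portion is kept in the result list.

['', 'hovh69sjj4', 'f', '@-%=-8776@,,', '']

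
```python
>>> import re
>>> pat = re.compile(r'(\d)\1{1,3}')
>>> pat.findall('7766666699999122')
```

['7', '6', '6', '9', '2']

`\1` is not a pattern — it's the concrete string captured by group 1, re-applied verbatim.
Scanning left to right: at [0:2] match '77', group 1 = '7'; at [2:6] match '6666', group 1 = '6'; at [6:8] match '66', group 1 = '6'; at [8:12] match '9999', group 1 = '9'; at [14:16] match '22', group 1 = '2'.
With a single group, `findall` returns only what that group captured — 5 items.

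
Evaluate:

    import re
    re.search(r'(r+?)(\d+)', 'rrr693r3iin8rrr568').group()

The match spans [0:6] → 'rrr693'.

'rrr693'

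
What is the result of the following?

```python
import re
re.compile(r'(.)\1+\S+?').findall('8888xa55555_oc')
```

['8', '5']

The backreference `\1` re-matches whatever the first group consumed, character for character.
Scanning left to right: at [0:5] match '8888x', group 1 = '8'; at [6:12] match '55555_', group 1 = '5'.
`findall` collects group 1 from each match (2 total).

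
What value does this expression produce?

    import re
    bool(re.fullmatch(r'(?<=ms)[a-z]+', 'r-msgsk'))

False

For `fullmatch`, every character of the input must be accounted for by the pattern.
Here the pattern can't cover the whole string, so the call returns None, and `bool(None)` is False.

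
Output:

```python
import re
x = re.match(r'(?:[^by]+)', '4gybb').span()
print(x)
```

Pattern: one or more of any character except [by] (non-capturing group).
`re.match` won't scan ahead — the pattern has to work from the very first character.
The match spans [0:2] → '4g'.

(0, 2)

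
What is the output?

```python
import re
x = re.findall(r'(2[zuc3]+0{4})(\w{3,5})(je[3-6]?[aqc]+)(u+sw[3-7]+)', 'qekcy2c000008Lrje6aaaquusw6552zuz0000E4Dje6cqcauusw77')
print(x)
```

The pattern matches a literal '2', then one or more of one of [zuc3], then exactly 4 of a literal '0' (captured); then 3 to 5 of a word character (captured); then the literal 'je', then optionally a character in [3-6], then one or more of one of [aqc] (captured); then one or more of the literal 'u', then the literal 'sw', then one or more of a character in [3-7] (captured).
Scanning left to right: at [5:29] match '2c000008Lrje6aaaquusw655', groups = ('2c0000', '08Lr', 'je6aaaq', 'uusw655'); at [29:53] match '2zuz0000E4Dje6cqcauusw77', groups = ('2zuz0000', 'E4D', 'je6cqca', 'uusw77').
With 4 capturing groups, `findall` returns a 4-tuple per match.

[('2c0000', '08Lr', 'je6aaaq', 'uusw655'), ('2zuz0000', 'E4D', 'je6cqca', 'uusw77')]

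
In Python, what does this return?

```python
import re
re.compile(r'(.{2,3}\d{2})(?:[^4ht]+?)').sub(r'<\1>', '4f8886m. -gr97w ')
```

'<4f888>m. <-gr97> '

`\1` in the replacement pulls in group 1's text for each match.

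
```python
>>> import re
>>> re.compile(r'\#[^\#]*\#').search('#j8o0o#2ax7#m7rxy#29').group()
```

'#j8o0o#'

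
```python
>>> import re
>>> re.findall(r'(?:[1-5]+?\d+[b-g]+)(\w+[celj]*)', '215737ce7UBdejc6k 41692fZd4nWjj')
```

Pattern: one or more of a character in [1-5] (lazy), then one or more of a digit, then one or more of a character in [b-g] (non-capturing group); then one or more of a word character, then zero or more of one of [celj] (captured).
Matches: at [0:17] match '215737ce7UBdejc6k', group 1 = '7UBdejc6k'; at [18:31] match '41692fZd4nWjj', group 1 = 'Zd4nWjj'.
One capturing group, so `findall` returns just the captured substring from each match — 2 in all.

['7UBdejc6k', 'Zd4nWjj']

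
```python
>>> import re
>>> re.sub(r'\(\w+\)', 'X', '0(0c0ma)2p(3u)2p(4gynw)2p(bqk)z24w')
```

Matches: at [1:8] → '(0c0ma)'; at [10:14] → '(3u)'; at [16:23] → '(4gynw)'; at [25:30] → '(bqk)'.
`sub` substitutes 'X' at each match site.

'0X2pX2pX2pXz24w'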